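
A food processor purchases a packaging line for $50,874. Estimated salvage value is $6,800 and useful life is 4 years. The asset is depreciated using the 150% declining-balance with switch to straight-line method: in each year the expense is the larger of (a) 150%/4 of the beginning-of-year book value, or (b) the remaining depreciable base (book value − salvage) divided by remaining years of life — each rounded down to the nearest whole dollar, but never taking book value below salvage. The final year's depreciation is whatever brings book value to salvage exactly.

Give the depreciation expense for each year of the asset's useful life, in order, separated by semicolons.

$19,077; $11,923; $7,452; $5,622

Depreciable base = $50,874 − $6,800 = $44,074.
Year 1: DB = ⌊$50,874 × 150%/4⌋ = $19,077; SL = ⌊$44,074/4⌋ = $11,018 → take DB $19,077. Book value $31,797.
Year 2: DB = ⌊$31,797 × 150%/4⌋ = $11,923; SL = ⌊$24,997/3⌋ = $8,332 → take DB $11,923. Book value $19,874.
Year 3: DB = ⌊$19,874 × 150%/4⌋ = $7,452; SL = ⌊$13,074/2⌋ = $6,537 → take DB $7,452. Book value $12,422.
Year 4 (final): $12,422 − $6,800 = $5,622. Book value $6,800.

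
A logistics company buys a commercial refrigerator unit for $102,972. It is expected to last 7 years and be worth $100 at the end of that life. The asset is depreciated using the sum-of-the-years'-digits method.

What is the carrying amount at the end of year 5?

Depreciable base = $102,972 − $100 = $102,872.
Sum of the years' digits = 7+6+5+4+3+2+1 = 28.
Year 1: $102,872 × 7/28 = $25,718. Book value $77,254.
Year 2: $102,872 × 6/28 = $22,044. Book value $55,210.
Year 3: $102,872 × 5/28 = $18,370. Book value $36,840.
Year 4: $102,872 × 4/28 = $14,696. Book value $22,144.
Year 5: $102,872 × 3/28 = $11,022. Book value $11,122.

$11,122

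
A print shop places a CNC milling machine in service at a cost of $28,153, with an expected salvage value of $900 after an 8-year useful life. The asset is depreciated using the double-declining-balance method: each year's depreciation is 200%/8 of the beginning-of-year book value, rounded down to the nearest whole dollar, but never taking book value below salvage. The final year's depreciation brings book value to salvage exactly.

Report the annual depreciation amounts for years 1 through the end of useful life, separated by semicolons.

$7,038; $5,278; $3,959; $2,969; $2,227; $1,670; $1,253; $2,859

Depreciable base = $28,153 − $900 = $27,253.
Year 1: ⌊$28,153 × 200%/8⌋ = $7,038. Book value $21,115.
Year 2: ⌊$21,115 × 200%/8⌋ = $5,278. Book value $15,837.
Year 3: ⌊$15,837 × 200%/8⌋ = $3,959. Book value $11,878.
Year 4: ⌊$11,878 × 200%/8⌋ = $2,969. Book value $8,909.
Year 5: ⌊$8,909 × 200%/8⌋ = $2,227. Book value $6,682.
Year 6: ⌊$6,682 × 200%/8⌋ = $1,670. Book value $5,012.
Year 7: ⌊$5,012 × 200%/8⌋ = $1,253. Book value $3,759.
Year 8 (final): $3,759 − $900 = $2,859. Book value $900.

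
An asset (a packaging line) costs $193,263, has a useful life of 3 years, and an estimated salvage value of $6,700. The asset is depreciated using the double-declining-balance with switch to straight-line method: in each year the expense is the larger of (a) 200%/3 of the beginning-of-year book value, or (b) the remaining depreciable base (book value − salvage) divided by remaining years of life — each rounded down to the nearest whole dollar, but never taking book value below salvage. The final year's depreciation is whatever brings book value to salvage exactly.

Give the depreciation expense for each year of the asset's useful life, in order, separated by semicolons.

$128,842; $42,947; $14,774

Depreciable base = $193,263 − $6,700 = $186,563.
Year 1: DB = ⌊$193,263 × 200%/3⌋ = $128,842; SL = ⌊$186,563/3⌋ = $62,187 → take DB $128,842. Book value $64,421.
Year 2: DB = ⌊$64,421 × 200%/3⌋ = $42,947; SL = ⌊$57,721/2⌋ = $28,860 → take DB $42,947. Book value $21,474.
Year 3 (final): $21,474 − $6,700 = $14,774. Book value $6,700.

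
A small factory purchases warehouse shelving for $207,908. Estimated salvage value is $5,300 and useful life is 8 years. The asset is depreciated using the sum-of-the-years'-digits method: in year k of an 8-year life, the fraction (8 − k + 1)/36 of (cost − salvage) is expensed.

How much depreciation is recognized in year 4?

Depreciable base = $207,908 − $5,300 = $202,608.
Sum of the years' digits = 8+7+6+5+4+3+2+1 = 36.
Year 1: $202,608 × 8/36 = $45,024. Book value $162,884.
Year 2: $202,608 × 7/36 = $39,396. Book value $123,488.
Year 3: $202,608 × 6/36 = $33,768. Book value $89,720.
Year 4: $202,608 × 5/36 = $28,140. Book value $61,580.

$28,140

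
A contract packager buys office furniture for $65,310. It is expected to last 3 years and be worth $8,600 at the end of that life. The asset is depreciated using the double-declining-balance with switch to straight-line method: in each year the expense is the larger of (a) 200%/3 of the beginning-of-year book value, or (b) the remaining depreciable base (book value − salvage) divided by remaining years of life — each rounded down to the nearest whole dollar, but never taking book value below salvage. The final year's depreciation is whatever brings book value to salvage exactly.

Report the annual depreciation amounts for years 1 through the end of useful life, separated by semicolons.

$43,540; $13,170; $0

Depreciable base = $65,310 − $8,600 = $56,710.
Year 1: DB = ⌊$65,310 × 200%/3⌋ = $43,540; SL = ⌊$56,710/3⌋ = $18,903 → take DB $43,540. Book value $21,770.
Year 2: DB = ⌊$21,770 × 200%/3⌋ = $14,513; SL = ⌊$13,170/2⌋ = $6,585 → take DB $14,513, capped at $13,170. Book value $8,600.
Year 3 (final): $8,600 − $8,600 = $0. Book value $8,600.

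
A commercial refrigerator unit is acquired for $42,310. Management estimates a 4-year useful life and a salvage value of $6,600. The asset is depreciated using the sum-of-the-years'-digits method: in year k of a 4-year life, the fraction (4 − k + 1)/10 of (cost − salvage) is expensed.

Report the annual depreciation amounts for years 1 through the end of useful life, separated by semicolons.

Depreciable base = $42,310 − $6,600 = $35,710.
Sum of the years' digits = 4+3+2+1 = 10.
Year 1: $35,710 × 4/10 = $14,284. Book value $28,026.
Year 2: $35,710 × 3/10 = $10,713. Book value $17,313.
Year 3: $35,710 × 2/10 = $7,142. Book value $10,171.
Year 4: $35,710 × 1/10 = $3,571. Book value $6,600.

$14,284; $10,713; $7,142; $3,571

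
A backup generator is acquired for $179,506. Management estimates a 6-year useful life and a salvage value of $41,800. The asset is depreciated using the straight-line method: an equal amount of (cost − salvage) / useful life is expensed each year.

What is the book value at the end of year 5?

Depreciable base = $179,506 − $41,800 = $137,706.
Annual expense = $137,706 / 6 = $22,951.
End of year 1: book value $156,555.
End of year 2: book value $133,604.
End of year 3: book value $110,653.
End of year 4: book value $87,702.
End of year 5: book value $64,751.

$64,751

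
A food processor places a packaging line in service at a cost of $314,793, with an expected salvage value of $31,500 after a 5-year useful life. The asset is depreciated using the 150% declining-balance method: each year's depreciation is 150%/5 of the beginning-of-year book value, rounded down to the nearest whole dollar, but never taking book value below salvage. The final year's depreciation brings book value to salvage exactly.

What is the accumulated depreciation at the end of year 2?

$160,543

Depreciable base = $314,793 − $31,500 = $283,293.
Year 1: ⌊$314,793 × 150%/5⌋ = $94,437. Book value $220,356.
Year 2: ⌊$220,356 × 150%/5⌋ = $66,106. Book value $154,250.
Accumulated through year 2 = $314,793 − $154,250 = $160,543.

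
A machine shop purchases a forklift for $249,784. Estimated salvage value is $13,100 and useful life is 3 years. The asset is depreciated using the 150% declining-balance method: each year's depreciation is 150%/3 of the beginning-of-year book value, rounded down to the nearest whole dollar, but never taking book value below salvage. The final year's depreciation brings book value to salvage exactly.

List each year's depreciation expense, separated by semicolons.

Depreciable base = $249,784 − $13,100 = $236,684.
Year 1: ⌊$249,784 × 150%/3⌋ = $124,892. Book value $124,892.
Year 2: ⌊$124,892 × 150%/3⌋ = $62,446. Book value $62,446.
Year 3 (final): $62,446 − $13,100 = $49,346. Book value $13,100.

$124,892; $62,446; $49,346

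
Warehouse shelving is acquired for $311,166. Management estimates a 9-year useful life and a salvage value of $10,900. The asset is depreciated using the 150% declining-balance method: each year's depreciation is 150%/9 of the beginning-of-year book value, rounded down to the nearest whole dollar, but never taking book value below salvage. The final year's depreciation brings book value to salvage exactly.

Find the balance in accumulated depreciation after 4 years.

Depreciable base = $311,166 − $10,900 = $300,266.
Year 1: ⌊$311,166 × 150%/9⌋ = $51,861. Book value $259,305.
Year 2: ⌊$259,305 × 150%/9⌋ = $43,217. Book value $216,088.
Year 3: ⌊$216,088 × 150%/9⌋ = $36,014. Book value $180,074.
Year 4: ⌊$180,074 × 150%/9⌋ = $30,012. Book value $150,062.
Accumulated through year 4 = $311,166 − $150,062 = $161,104.

$161,104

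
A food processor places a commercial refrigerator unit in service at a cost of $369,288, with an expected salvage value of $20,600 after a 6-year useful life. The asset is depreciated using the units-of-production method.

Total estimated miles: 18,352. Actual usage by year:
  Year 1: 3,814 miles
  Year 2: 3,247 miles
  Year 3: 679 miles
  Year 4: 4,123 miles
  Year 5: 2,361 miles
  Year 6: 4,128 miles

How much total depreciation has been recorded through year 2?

$134,159

Depreciable base = $369,288 − $20,600 = $348,688.
Rate = $348,688 / 18,352 miles = $19 per mile.
Year 1: 3,814 × $19 = $72,466. Book value $296,822.
Year 2: 3,247 × $19 = $61,693. Book value $235,129.
Accumulated through year 2 = $369,288 − $235,129 = $134,159.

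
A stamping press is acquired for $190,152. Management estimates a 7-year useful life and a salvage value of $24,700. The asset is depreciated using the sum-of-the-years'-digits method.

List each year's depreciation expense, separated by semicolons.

$41,363; $35,454; $29,545; $23,636; $17,727; $11,818; $5,909

Depreciable base = $190,152 − $24,700 = $165,452.
Sum of the years' digits = 7+6+5+4+3+2+1 = 28.
Year 1: $165,452 × 7/28 = $41,363. Book value $148,789.
Year 2: $165,452 × 6/28 = $35,454. Book value $113,335.
Year 3: $165,452 × 5/28 = $29,545. Book value $83,790.
Year 4: $165,452 × 4/28 = $23,636. Book value $60,154.
Year 5: $165,452 × 3/28 = $17,727. Book value $42,427.
Year 6: $165,452 × 2/28 = $11,818. Book value $30,609.
Year 7: $165,452 × 1/28 = $5,909. Book value $24,700.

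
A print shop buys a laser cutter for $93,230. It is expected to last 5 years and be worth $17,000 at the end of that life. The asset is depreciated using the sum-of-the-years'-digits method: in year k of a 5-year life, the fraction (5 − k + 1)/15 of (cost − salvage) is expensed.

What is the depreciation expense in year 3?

Depreciable base = $93,230 − $17,000 = $76,230.
Sum of the years' digits = 5+4+3+2+1 = 15.
Year 1: $76,230 × 5/15 = $25,410. Book value $67,820.
Year 2: $76,230 × 4/15 = $20,328. Book value $47,492.
Year 3: $76,230 × 3/15 = $15,246. Book value $32,246.

$15,246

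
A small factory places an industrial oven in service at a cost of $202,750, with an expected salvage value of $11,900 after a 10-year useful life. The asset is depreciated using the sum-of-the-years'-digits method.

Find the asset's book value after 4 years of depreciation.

$84,770

Depreciable base = $202,750 − $11,900 = $190,850.
Sum of the years' digits = 10+9+8+7+6+5+4+3+2+1 = 55.
Year 1: $190,850 × 10/55 = $34,700. Book value $168,050.
Year 2: $190,850 × 9/55 = $31,230. Book value $136,820.
Year 3: $190,850 × 8/55 = $27,760. Book value $109,060.
Year 4: $190,850 × 7/55 = $24,290. Book value $84,770.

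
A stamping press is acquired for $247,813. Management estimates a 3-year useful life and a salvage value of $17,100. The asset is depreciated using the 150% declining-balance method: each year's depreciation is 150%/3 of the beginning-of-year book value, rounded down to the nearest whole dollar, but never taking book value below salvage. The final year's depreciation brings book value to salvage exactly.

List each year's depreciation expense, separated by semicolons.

$123,906; $61,953; $44,854

Depreciable base = $247,813 − $17,100 = $230,713.
Year 1: ⌊$247,813 × 150%/3⌋ = $123,906. Book value $123,907.
Year 2: ⌊$123,907 × 150%/3⌋ = $61,953. Book value $61,954.
Year 3 (final): $61,954 − $17,100 = $44,854. Book value $17,100.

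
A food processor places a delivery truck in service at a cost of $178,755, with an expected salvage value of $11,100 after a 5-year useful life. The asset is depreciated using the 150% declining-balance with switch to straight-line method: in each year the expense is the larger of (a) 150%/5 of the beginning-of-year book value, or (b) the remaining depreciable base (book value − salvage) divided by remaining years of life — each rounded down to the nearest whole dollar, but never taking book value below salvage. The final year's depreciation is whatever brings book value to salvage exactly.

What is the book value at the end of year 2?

$87,591

Depreciable base = $178,755 − $11,100 = $167,655.
Year 1: DB = ⌊$178,755 × 150%/5⌋ = $53,626; SL = ⌊$167,655/5⌋ = $33,531 → take DB $53,626. Book value $125,129.
Year 2: DB = ⌊$125,129 × 150%/5⌋ = $37,538; SL = ⌊$114,029/4⌋ = $28,507 → take DB $37,538. Book value $87,591.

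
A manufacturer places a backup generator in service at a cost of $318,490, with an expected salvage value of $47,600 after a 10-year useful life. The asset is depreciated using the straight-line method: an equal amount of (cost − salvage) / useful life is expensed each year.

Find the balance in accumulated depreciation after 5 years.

$135,445

Depreciable base = $318,490 − $47,600 = $270,890.
Annual expense = $270,890 / 10 = $27,089.
End of year 1: book value $291,401.
End of year 2: book value $264,312.
End of year 3: book value $237,223.
End of year 4: book value $210,134.
End of year 5: book value $183,045.
Accumulated through year 5 = $318,490 − $183,045 = $135,445.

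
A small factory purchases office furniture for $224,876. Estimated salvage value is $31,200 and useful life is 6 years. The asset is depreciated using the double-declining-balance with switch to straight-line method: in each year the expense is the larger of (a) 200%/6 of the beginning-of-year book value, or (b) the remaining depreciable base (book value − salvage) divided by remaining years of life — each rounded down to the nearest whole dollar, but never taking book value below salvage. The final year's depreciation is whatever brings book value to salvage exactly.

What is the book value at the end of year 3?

Depreciable base = $224,876 − $31,200 = $193,676.
Year 1: DB = ⌊$224,876 × 200%/6⌋ = $74,958; SL = ⌊$193,676/6⌋ = $32,279 → take DB $74,958. Book value $149,918.
Year 2: DB = ⌊$149,918 × 200%/6⌋ = $49,972; SL = ⌊$118,718/5⌋ = $23,743 → take DB $49,972. Book value $99,946.
Year 3: DB = ⌊$99,946 × 200%/6⌋ = $33,315; SL = ⌊$68,746/4⌋ = $17,186 → take DB $33,315. Book value $66,631.

$66,631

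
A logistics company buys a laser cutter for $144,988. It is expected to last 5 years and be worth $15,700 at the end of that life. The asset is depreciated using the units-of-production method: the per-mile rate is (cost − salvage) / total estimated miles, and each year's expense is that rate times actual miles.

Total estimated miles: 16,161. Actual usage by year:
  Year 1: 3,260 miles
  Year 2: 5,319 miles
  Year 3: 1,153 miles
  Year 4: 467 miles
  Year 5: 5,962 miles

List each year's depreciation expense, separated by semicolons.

$26,080; $42,552; $9,224; $3,736; $47,696

Depreciable base = $144,988 − $15,700 = $129,288.
Rate = $129,288 / 16,161 miles = $8 per mile.
Year 1: 3,260 × $8 = $26,080. Book value $118,908.
Year 2: 5,319 × $8 = $42,552. Book value $76,356.
Year 3: 1,153 × $8 = $9,224. Book value $67,132.
Year 4: 467 × $8 = $3,736. Book value $63,396.
Year 5: 5,962 × $8 = $47,696. Book value $15,700.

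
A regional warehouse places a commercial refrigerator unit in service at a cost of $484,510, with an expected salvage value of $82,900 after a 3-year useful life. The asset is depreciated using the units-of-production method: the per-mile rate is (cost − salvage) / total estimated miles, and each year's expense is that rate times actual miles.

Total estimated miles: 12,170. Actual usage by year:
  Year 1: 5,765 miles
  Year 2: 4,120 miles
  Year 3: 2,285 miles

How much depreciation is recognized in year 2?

$135,960

Depreciable base = $484,510 − $82,900 = $401,610.
Rate = $401,610 / 12,170 miles = $33 per mile.
Year 1: 5,765 × $33 = $190,245. Book value $294,265.
Year 2: 4,120 × $33 = $135,960. Book value $158,305.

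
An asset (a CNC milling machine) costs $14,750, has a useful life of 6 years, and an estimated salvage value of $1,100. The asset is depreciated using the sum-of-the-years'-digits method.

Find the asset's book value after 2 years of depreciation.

Depreciable base = $14,750 − $1,100 = $13,650.
Sum of the years' digits = 6+5+4+3+2+1 = 21.
Year 1: $13,650 × 6/21 = $3,900. Book value $10,850.
Year 2: $13,650 × 5/21 = $3,250. Book value $7,600.

$7,600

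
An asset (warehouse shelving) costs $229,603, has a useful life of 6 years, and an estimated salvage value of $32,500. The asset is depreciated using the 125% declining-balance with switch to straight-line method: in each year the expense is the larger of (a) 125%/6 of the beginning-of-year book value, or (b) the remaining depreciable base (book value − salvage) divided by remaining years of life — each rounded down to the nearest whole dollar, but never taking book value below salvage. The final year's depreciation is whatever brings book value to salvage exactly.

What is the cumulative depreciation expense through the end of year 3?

Depreciable base = $229,603 − $32,500 = $197,103.
Year 1: DB = ⌊$229,603 × 125%/6⌋ = $47,833; SL = ⌊$197,103/6⌋ = $32,850 → take DB $47,833. Book value $181,770.
Year 2: DB = ⌊$181,770 × 125%/6⌋ = $37,868; SL = ⌊$149,270/5⌋ = $29,854 → take DB $37,868. Book value $143,902.
Year 3: DB = ⌊$143,902 × 125%/6⌋ = $29,979; SL = ⌊$111,402/4⌋ = $27,850 → take DB $29,979. Book value $113,923.
Accumulated through year 3 = $229,603 − $113,923 = $115,680.

$115,680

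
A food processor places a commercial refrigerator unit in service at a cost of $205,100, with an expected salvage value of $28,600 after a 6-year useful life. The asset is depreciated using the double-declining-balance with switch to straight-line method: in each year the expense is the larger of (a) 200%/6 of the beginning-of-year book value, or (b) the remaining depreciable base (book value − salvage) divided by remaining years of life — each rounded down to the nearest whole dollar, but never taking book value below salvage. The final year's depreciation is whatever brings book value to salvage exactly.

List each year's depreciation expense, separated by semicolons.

Depreciable base = $205,100 − $28,600 = $176,500.
Year 1: DB = ⌊$205,100 × 200%/6⌋ = $68,366; SL = ⌊$176,500/6⌋ = $29,416 → take DB $68,366. Book value $136,734.
Year 2: DB = ⌊$136,734 × 200%/6⌋ = $45,578; SL = ⌊$108,134/5⌋ = $21,626 → take DB $45,578. Book value $91,156.
Year 3: DB = ⌊$91,156 × 200%/6⌋ = $30,385; SL = ⌊$62,556/4⌋ = $15,639 → take DB $30,385. Book value $60,771.
Year 4: DB = ⌊$60,771 × 200%/6⌋ = $20,257; SL = ⌊$32,171/3⌋ = $10,723 → take DB $20,257. Book value $40,514.
Year 5: DB = ⌊$40,514 × 200%/6⌋ = $13,504; SL = ⌊$11,914/2⌋ = $5,957 → take DB $13,504, capped at $11,914. Book value $28,600.
Year 6 (final): $28,600 − $28,600 = $0. Book value $28,600.

$68,366; $45,578; $30,385; $20,257; $11,914; $0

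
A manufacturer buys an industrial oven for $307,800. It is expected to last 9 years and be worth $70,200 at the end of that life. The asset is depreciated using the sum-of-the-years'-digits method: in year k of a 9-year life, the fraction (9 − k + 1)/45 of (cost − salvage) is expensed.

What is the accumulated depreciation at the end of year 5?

$184,800

Depreciable base = $307,800 − $70,200 = $237,600.
Sum of the years' digits = 9+8+7+6+5+4+3+2+1 = 45.
Year 1: $237,600 × 9/45 = $47,520. Book value $260,280.
Year 2: $237,600 × 8/45 = $42,240. Book value $218,040.
Year 3: $237,600 × 7/45 = $36,960. Book value $181,080.
Year 4: $237,600 × 6/45 = $31,680. Book value $149,400.
Year 5: $237,600 × 5/45 = $26,400. Book value $123,000.
Accumulated through year 5 = $307,800 − $123,000 = $184,800.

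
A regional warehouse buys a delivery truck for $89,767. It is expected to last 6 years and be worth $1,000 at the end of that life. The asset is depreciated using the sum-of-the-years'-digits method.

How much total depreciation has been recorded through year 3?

$63,405

Depreciable base = $89,767 − $1,000 = $88,767.
Sum of the years' digits = 6+5+4+3+2+1 = 21.
Year 1: $88,767 × 6/21 = $25,362. Book value $64,405.
Year 2: $88,767 × 5/21 = $21,135. Book value $43,270.
Year 3: $88,767 × 4/21 = $16,908. Book value $26,362.
Accumulated through year 3 = $89,767 − $26,362 = $63,405.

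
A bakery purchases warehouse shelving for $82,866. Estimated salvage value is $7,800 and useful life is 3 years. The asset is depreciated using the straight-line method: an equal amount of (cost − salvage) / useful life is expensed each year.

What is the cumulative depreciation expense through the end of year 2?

Depreciable base = $82,866 − $7,800 = $75,066.
Annual expense = $75,066 / 3 = $25,022.
End of year 1: book value $57,844.
End of year 2: book value $32,822.
Accumulated through year 2 = $82,866 − $32,822 = $50,044.

$50,044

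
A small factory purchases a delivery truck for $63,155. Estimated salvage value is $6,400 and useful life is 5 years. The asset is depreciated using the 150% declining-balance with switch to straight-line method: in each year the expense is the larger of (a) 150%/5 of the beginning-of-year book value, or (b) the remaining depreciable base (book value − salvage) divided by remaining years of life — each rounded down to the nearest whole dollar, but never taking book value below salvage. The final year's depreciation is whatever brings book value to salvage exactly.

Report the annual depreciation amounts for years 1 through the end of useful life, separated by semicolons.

Depreciable base = $63,155 − $6,400 = $56,755.
Year 1: DB = ⌊$63,155 × 150%/5⌋ = $18,946; SL = ⌊$56,755/5⌋ = $11,351 → take DB $18,946. Book value $44,209.
Year 2: DB = ⌊$44,209 × 150%/5⌋ = $13,262; SL = ⌊$37,809/4⌋ = $9,452 → take DB $13,262. Book value $30,947.
Year 3: DB = ⌊$30,947 × 150%/5⌋ = $9,284; SL = ⌊$24,547/3⌋ = $8,182 → take DB $9,284. Book value $21,663.
Year 4: DB = ⌊$21,663 × 150%/5⌋ = $6,498; SL = ⌊$15,263/2⌋ = $7,631 → take SL $7,631. Book value $14,032.
Year 5 (final): $14,032 − $6,400 = $7,632. Book value $6,400.

$18,946; $13,262; $9,284; $7,631; $7,632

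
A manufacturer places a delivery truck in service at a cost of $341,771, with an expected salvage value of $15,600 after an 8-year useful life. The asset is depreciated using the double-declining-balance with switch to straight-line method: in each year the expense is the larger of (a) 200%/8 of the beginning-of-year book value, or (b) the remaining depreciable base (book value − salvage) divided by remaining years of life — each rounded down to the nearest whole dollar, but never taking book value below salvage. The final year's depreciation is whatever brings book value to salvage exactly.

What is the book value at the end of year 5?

$81,105

Depreciable base = $341,771 − $15,600 = $326,171.
Year 1: DB = ⌊$341,771 × 200%/8⌋ = $85,442; SL = ⌊$326,171/8⌋ = $40,771 → take DB $85,442. Book value $256,329.
Year 2: DB = ⌊$256,329 × 200%/8⌋ = $64,082; SL = ⌊$240,729/7⌋ = $34,389 → take DB $64,082. Book value $192,247.
Year 3: DB = ⌊$192,247 × 200%/8⌋ = $48,061; SL = ⌊$176,647/6⌋ = $29,441 → take DB $48,061. Book value $144,186.
Year 4: DB = ⌊$144,186 × 200%/8⌋ = $36,046; SL = ⌊$128,586/5⌋ = $25,717 → take DB $36,046. Book value $108,140.
Year 5: DB = ⌊$108,140 × 200%/8⌋ = $27,035; SL = ⌊$92,540/4⌋ = $23,135 → take DB $27,035. Book value $81,105.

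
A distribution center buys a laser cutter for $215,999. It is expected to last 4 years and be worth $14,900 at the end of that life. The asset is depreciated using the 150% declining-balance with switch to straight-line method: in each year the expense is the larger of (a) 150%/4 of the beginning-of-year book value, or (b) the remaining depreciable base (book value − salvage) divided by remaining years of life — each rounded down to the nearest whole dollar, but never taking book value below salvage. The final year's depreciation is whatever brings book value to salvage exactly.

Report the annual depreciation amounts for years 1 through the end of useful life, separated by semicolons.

Depreciable base = $215,999 − $14,900 = $201,099.
Year 1: DB = ⌊$215,999 × 150%/4⌋ = $80,999; SL = ⌊$201,099/4⌋ = $50,274 → take DB $80,999. Book value $135,000.
Year 2: DB = ⌊$135,000 × 150%/4⌋ = $50,625; SL = ⌊$120,100/3⌋ = $40,033 → take DB $50,625. Book value $84,375.
Year 3: DB = ⌊$84,375 × 150%/4⌋ = $31,640; SL = ⌊$69,475/2⌋ = $34,737 → take SL $34,737. Book value $49,638.
Year 4 (final): $49,638 − $14,900 = $34,738. Book value $14,900.

$80,999; $50,625; $34,737; $34,738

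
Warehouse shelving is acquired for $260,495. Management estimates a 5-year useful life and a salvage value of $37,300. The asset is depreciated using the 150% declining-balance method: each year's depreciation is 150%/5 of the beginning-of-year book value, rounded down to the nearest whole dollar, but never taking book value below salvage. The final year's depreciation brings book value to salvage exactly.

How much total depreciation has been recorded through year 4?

Depreciable base = $260,495 − $37,300 = $223,195.
Year 1: ⌊$260,495 × 150%/5⌋ = $78,148. Book value $182,347.
Year 2: ⌊$182,347 × 150%/5⌋ = $54,704. Book value $127,643.
Year 3: ⌊$127,643 × 150%/5⌋ = $38,292. Book value $89,351.
Year 4: ⌊$89,351 × 150%/5⌋ = $26,805. Book value $62,546.
Accumulated through year 4 = $260,495 − $62,546 = $197,949.

$197,949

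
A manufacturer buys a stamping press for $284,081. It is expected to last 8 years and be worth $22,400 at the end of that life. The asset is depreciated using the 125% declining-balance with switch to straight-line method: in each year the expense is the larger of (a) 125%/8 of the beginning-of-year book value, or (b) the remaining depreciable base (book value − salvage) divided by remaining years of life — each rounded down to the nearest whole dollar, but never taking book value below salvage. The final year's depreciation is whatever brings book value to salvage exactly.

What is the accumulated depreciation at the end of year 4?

Depreciable base = $284,081 − $22,400 = $261,681.
Year 1: DB = ⌊$284,081 × 125%/8⌋ = $44,387; SL = ⌊$261,681/8⌋ = $32,710 → take DB $44,387. Book value $239,694.
Year 2: DB = ⌊$239,694 × 125%/8⌋ = $37,452; SL = ⌊$217,294/7⌋ = $31,042 → take DB $37,452. Book value $202,242.
Year 3: DB = ⌊$202,242 × 125%/8⌋ = $31,600; SL = ⌊$179,842/6⌋ = $29,973 → take DB $31,600. Book value $170,642.
Year 4: DB = ⌊$170,642 × 125%/8⌋ = $26,662; SL = ⌊$148,242/5⌋ = $29,648 → take SL $29,648. Book value $140,994.
Accumulated through year 4 = $284,081 − $140,994 = $143,087.

$143,087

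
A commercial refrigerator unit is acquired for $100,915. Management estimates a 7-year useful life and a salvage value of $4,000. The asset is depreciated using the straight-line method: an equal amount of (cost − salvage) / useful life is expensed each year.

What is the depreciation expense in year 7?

$13,845

Depreciable base = $100,915 − $4,000 = $96,915.
Annual expense = $96,915 / 7 = $13,845.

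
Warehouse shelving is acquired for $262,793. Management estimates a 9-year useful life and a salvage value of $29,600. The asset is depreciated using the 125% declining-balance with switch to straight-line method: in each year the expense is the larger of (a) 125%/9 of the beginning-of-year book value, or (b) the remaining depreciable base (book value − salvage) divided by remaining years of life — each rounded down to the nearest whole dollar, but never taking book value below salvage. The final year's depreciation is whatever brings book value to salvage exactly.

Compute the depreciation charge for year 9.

Depreciable base = $262,793 − $29,600 = $233,193.
Year 1: DB = ⌊$262,793 × 125%/9⌋ = $36,499; SL = ⌊$233,193/9⌋ = $25,910 → take DB $36,499. Book value $226,294.
Year 2: DB = ⌊$226,294 × 125%/9⌋ = $31,429; SL = ⌊$196,694/8⌋ = $24,586 → take DB $31,429. Book value $194,865.
Year 3: DB = ⌊$194,865 × 125%/9⌋ = $27,064; SL = ⌊$165,265/7⌋ = $23,609 → take DB $27,064. Book value $167,801.
Year 4: DB = ⌊$167,801 × 125%/9⌋ = $23,305; SL = ⌊$138,201/6⌋ = $23,033 → take DB $23,305. Book value $144,496.
Year 5: DB = ⌊$144,496 × 125%/9⌋ = $20,068; SL = ⌊$114,896/5⌋ = $22,979 → take SL $22,979. Book value $121,517.
Year 6: DB = ⌊$121,517 × 125%/9⌋ = $16,877; SL = ⌊$91,917/4⌋ = $22,979 → take SL $22,979. Book value $98,538.
Year 7: DB = ⌊$98,538 × 125%/9⌋ = $13,685; SL = ⌊$68,938/3⌋ = $22,979 → take SL $22,979. Book value $75,559.
Year 8: DB = ⌊$75,559 × 125%/9⌋ = $10,494; SL = ⌊$45,959/2⌋ = $22,979 → take SL $22,979. Book value $52,580.
Year 9 (final): $52,580 − $29,600 = $22,980. Book value $29,600.

$22,980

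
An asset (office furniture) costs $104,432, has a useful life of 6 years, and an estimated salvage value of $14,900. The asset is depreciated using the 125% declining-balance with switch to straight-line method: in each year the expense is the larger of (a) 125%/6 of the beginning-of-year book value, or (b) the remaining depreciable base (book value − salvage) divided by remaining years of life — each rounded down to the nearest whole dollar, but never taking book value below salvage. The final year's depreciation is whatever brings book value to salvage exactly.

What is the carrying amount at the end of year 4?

Depreciable base = $104,432 − $14,900 = $89,532.
Year 1: DB = ⌊$104,432 × 125%/6⌋ = $21,756; SL = ⌊$89,532/6⌋ = $14,922 → take DB $21,756. Book value $82,676.
Year 2: DB = ⌊$82,676 × 125%/6⌋ = $17,224; SL = ⌊$67,776/5⌋ = $13,555 → take DB $17,224. Book value $65,452.
Year 3: DB = ⌊$65,452 × 125%/6⌋ = $13,635; SL = ⌊$50,552/4⌋ = $12,638 → take DB $13,635. Book value $51,817.
Year 4: DB = ⌊$51,817 × 125%/6⌋ = $10,795; SL = ⌊$36,917/3⌋ = $12,305 → take SL $12,305. Book value $39,512.

$39,512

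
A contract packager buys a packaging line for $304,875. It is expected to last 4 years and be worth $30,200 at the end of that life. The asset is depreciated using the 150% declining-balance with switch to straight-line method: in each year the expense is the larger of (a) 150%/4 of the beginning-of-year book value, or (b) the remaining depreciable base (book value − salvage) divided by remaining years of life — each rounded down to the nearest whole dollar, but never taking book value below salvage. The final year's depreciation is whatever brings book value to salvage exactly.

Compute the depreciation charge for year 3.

$44,659

Depreciable base = $304,875 − $30,200 = $274,675.
Year 1: DB = ⌊$304,875 × 150%/4⌋ = $114,328; SL = ⌊$274,675/4⌋ = $68,668 → take DB $114,328. Book value $190,547.
Year 2: DB = ⌊$190,547 × 150%/4⌋ = $71,455; SL = ⌊$160,347/3⌋ = $53,449 → take DB $71,455. Book value $119,092.
Year 3: DB = ⌊$119,092 × 150%/4⌋ = $44,659; SL = ⌊$88,892/2⌋ = $44,446 → take DB $44,659. Book value $74,433.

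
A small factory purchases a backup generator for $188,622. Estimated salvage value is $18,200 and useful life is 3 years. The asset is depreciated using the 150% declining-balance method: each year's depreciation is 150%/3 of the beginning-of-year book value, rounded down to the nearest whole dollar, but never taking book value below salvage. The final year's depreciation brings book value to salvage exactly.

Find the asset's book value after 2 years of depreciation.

$47,156

Depreciable base = $188,622 − $18,200 = $170,422.
Year 1: ⌊$188,622 × 150%/3⌋ = $94,311. Book value $94,311.
Year 2: ⌊$94,311 × 150%/3⌋ = $47,155. Book value $47,156.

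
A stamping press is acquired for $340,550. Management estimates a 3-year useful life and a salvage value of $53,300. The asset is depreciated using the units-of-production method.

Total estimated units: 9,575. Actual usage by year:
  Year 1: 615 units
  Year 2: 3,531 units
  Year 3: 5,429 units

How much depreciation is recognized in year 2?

Depreciable base = $340,550 − $53,300 = $287,250.
Rate = $287,250 / 9,575 units = $30 per unit.
Year 1: 615 × $30 = $18,450. Book value $322,100.
Year 2: 3,531 × $30 = $105,930. Book value $216,170.

$105,930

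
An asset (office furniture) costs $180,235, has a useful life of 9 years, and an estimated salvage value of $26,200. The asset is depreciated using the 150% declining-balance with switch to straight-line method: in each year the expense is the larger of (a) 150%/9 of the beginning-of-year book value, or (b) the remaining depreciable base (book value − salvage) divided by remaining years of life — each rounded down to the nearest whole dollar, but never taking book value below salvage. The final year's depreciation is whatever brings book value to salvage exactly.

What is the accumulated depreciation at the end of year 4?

$93,315

Depreciable base = $180,235 − $26,200 = $154,035.
Year 1: DB = ⌊$180,235 × 150%/9⌋ = $30,039; SL = ⌊$154,035/9⌋ = $17,115 → take DB $30,039. Book value $150,196.
Year 2: DB = ⌊$150,196 × 150%/9⌋ = $25,032; SL = ⌊$123,996/8⌋ = $15,499 → take DB $25,032. Book value $125,164.
Year 3: DB = ⌊$125,164 × 150%/9⌋ = $20,860; SL = ⌊$98,964/7⌋ = $14,137 → take DB $20,860. Book value $104,304.
Year 4: DB = ⌊$104,304 × 150%/9⌋ = $17,384; SL = ⌊$78,104/6⌋ = $13,017 → take DB $17,384. Book value $86,920.
Accumulated through year 4 = $180,235 − $86,920 = $93,315.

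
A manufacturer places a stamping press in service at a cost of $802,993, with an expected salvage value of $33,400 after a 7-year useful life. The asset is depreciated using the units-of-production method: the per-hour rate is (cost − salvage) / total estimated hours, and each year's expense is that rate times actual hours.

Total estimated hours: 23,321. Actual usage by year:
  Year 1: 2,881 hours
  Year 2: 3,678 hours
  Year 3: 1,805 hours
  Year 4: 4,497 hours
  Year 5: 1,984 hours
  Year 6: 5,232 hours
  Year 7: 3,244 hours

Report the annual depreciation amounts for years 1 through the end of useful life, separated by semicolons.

$95,073; $121,374; $59,565; $148,401; $65,472; $172,656; $107,052

Depreciable base = $802,993 − $33,400 = $769,593.
Rate = $769,593 / 23,321 hours = $33 per hour.
Year 1: 2,881 × $33 = $95,073. Book value $707,920.
Year 2: 3,678 × $33 = $121,374. Book value $586,546.
Year 3: 1,805 × $33 = $59,565. Book value $526,981.
Year 4: 4,497 × $33 = $148,401. Book value $378,580.
Year 5: 1,984 × $33 = $65,472. Book value $313,108.
Year 6: 5,232 × $33 = $172,656. Book value $140,452.
Year 7: 3,244 × $33 = $107,052. Book value $33,400.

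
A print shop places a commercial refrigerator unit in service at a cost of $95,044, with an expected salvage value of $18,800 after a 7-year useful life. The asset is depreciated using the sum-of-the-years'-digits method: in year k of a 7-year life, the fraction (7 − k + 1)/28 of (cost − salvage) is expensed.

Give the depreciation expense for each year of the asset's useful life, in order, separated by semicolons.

Depreciable base = $95,044 − $18,800 = $76,244.
Sum of the years' digits = 7+6+5+4+3+2+1 = 28.
Year 1: $76,244 × 7/28 = $19,061. Book value $75,983.
Year 2: $76,244 × 6/28 = $16,338. Book value $59,645.
Year 3: $76,244 × 5/28 = $13,615. Book value $46,030.
Year 4: $76,244 × 4/28 = $10,892. Book value $35,138.
Year 5: $76,244 × 3/28 = $8,169. Book value $26,969.
Year 6: $76,244 × 2/28 = $5,446. Book value $21,523.
Year 7: $76,244 × 1/28 = $2,723. Book value $18,800.

$19,061; $16,338; $13,615; $10,892; $8,169; $5,446; $2,723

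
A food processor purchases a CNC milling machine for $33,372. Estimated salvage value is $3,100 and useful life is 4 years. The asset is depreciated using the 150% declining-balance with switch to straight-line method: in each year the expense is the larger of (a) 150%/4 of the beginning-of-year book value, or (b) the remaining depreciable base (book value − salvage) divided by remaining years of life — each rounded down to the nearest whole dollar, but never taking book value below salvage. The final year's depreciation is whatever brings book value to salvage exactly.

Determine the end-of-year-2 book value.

$13,037

Depreciable base = $33,372 − $3,100 = $30,272.
Year 1: DB = ⌊$33,372 × 150%/4⌋ = $12,514; SL = ⌊$30,272/4⌋ = $7,568 → take DB $12,514. Book value $20,858.
Year 2: DB = ⌊$20,858 × 150%/4⌋ = $7,821; SL = ⌊$17,758/3⌋ = $5,919 → take DB $7,821. Book value $13,037.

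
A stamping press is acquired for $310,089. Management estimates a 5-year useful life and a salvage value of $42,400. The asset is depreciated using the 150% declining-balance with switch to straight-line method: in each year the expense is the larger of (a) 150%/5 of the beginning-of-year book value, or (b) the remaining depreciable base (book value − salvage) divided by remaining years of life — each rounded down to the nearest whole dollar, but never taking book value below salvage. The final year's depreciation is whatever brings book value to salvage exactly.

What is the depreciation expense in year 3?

Depreciable base = $310,089 − $42,400 = $267,689.
Year 1: DB = ⌊$310,089 × 150%/5⌋ = $93,026; SL = ⌊$267,689/5⌋ = $53,537 → take DB $93,026. Book value $217,063.
Year 2: DB = ⌊$217,063 × 150%/5⌋ = $65,118; SL = ⌊$174,663/4⌋ = $43,665 → take DB $65,118. Book value $151,945.
Year 3: DB = ⌊$151,945 × 150%/5⌋ = $45,583; SL = ⌊$109,545/3⌋ = $36,515 → take DB $45,583. Book value $106,362.

$45,583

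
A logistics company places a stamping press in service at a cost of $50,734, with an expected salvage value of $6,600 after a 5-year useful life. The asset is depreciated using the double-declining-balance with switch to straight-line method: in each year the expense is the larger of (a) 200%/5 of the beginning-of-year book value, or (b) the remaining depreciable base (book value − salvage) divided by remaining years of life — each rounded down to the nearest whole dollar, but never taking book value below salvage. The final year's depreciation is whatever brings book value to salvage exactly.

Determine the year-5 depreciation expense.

Depreciable base = $50,734 − $6,600 = $44,134.
Year 1: DB = ⌊$50,734 × 200%/5⌋ = $20,293; SL = ⌊$44,134/5⌋ = $8,826 → take DB $20,293. Book value $30,441.
Year 2: DB = ⌊$30,441 × 200%/5⌋ = $12,176; SL = ⌊$23,841/4⌋ = $5,960 → take DB $12,176. Book value $18,265.
Year 3: DB = ⌊$18,265 × 200%/5⌋ = $7,306; SL = ⌊$11,665/3⌋ = $3,888 → take DB $7,306. Book value $10,959.
Year 4: DB = ⌊$10,959 × 200%/5⌋ = $4,383; SL = ⌊$4,359/2⌋ = $2,179 → take DB $4,383, capped at $4,359. Book value $6,600.
Year 5 (final): $6,600 − $6,600 = $0. Book value $6,600.

$0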